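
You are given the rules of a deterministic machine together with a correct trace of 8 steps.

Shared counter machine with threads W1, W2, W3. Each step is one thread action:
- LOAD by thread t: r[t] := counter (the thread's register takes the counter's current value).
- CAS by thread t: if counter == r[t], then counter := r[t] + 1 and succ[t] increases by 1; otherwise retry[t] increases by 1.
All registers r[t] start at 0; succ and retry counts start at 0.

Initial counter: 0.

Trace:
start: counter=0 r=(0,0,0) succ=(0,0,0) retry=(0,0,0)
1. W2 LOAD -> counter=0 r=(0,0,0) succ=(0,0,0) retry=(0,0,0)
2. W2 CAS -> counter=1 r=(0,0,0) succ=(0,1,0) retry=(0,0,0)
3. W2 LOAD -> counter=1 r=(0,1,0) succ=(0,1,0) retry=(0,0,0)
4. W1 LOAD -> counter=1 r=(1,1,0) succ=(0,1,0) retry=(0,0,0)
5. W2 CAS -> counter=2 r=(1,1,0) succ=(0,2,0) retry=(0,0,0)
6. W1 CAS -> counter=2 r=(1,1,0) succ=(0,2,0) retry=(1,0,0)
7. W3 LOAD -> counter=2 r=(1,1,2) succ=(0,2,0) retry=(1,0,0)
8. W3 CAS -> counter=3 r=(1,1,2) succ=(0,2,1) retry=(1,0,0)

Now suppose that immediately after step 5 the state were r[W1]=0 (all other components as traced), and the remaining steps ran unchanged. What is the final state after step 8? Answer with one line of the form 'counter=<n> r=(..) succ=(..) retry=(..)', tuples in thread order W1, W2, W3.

state after step 5 := counter=2 r=(0,1,0) succ=(0,2,0) retry=(0,0,0)
6. W1 CAS -> counter=2 r=(0,1,0) succ=(0,2,0) retry=(1,0,0)
7. W3 LOAD -> counter=2 r=(0,1,2) succ=(0,2,0) retry=(1,0,0)
8. W3 CAS -> counter=3 r=(0,1,2) succ=(0,2,1) retry=(1,0,0)

counter=3 r=(0,1,2) succ=(0,2,1) retry=(1,0,0)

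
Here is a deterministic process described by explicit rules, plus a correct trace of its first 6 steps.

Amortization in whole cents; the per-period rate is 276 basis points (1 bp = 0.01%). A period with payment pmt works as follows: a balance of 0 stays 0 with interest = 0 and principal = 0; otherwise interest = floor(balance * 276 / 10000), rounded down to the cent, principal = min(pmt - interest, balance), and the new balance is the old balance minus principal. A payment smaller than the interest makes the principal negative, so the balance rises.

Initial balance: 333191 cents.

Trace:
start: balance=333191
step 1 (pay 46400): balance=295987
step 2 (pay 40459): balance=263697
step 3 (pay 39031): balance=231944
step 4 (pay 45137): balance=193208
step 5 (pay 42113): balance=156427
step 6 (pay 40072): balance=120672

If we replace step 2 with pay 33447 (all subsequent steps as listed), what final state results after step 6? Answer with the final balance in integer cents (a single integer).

(re-executing from step 2 with the substitution; state before step 2: balance=295987)
step 2 (pay 33447): balance=270709
step 3 (pay 39031): balance=239149
step 4 (pay 45137): balance=200612
step 5 (pay 42113): balance=164035
step 6 (pay 40072): balance=128490

128490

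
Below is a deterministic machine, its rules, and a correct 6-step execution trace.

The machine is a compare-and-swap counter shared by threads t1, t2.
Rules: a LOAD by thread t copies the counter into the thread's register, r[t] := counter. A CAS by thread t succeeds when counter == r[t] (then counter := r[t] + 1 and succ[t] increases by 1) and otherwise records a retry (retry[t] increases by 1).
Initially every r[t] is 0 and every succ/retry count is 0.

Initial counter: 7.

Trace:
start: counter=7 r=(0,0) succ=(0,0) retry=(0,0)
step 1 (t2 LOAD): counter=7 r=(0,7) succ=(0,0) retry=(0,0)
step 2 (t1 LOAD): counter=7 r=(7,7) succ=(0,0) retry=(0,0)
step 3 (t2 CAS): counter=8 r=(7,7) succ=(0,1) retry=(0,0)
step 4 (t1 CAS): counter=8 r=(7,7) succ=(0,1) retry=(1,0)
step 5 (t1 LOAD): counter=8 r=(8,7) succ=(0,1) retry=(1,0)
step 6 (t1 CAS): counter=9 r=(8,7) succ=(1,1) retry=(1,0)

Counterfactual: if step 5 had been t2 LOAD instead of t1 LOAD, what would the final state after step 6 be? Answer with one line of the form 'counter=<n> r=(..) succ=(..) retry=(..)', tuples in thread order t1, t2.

(re-executing from step 5 with the substitution; state before step 5: counter=8 r=(7,7) succ=(0,1) retry=(1,0))
step 5 (t2 LOAD): counter=8 r=(7,8) succ=(0,1) retry=(1,0)
step 6 (t1 CAS): counter=8 r=(7,8) succ=(0,1) retry=(2,0)

counter=8 r=(7,8) succ=(0,1) retry=(2,0)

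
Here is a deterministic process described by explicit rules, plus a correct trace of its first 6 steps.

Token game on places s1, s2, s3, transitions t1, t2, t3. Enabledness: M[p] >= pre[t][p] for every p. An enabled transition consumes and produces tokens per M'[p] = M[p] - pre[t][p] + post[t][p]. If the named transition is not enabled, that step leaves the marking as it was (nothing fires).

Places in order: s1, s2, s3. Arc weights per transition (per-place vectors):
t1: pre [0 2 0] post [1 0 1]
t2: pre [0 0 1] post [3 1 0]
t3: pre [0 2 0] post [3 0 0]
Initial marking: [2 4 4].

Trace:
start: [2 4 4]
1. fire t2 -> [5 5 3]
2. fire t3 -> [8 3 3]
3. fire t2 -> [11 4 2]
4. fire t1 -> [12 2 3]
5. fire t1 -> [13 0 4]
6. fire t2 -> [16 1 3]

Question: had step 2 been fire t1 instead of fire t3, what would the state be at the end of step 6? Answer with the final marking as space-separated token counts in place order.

(re-executing from step 2 with the substitution; state before step 2: [5 5 3])
2. fire t1 -> [6 3 4]
3. fire t2 -> [9 4 3]
4. fire t1 -> [10 2 4]
5. fire t1 -> [11 0 5]
6. fire t2 -> [14 1 4]

14 1 4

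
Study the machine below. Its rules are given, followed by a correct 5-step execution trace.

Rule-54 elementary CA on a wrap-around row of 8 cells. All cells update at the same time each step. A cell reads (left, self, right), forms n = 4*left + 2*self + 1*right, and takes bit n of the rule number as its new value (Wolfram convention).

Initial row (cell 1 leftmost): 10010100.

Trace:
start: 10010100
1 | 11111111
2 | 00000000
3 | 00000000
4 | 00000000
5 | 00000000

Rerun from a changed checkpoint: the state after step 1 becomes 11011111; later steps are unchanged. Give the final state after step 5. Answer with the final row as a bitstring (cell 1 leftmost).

state after step 1 := 11011111
2 | 00100000
3 | 01110000
4 | 10001000
5 | 11011101

11011101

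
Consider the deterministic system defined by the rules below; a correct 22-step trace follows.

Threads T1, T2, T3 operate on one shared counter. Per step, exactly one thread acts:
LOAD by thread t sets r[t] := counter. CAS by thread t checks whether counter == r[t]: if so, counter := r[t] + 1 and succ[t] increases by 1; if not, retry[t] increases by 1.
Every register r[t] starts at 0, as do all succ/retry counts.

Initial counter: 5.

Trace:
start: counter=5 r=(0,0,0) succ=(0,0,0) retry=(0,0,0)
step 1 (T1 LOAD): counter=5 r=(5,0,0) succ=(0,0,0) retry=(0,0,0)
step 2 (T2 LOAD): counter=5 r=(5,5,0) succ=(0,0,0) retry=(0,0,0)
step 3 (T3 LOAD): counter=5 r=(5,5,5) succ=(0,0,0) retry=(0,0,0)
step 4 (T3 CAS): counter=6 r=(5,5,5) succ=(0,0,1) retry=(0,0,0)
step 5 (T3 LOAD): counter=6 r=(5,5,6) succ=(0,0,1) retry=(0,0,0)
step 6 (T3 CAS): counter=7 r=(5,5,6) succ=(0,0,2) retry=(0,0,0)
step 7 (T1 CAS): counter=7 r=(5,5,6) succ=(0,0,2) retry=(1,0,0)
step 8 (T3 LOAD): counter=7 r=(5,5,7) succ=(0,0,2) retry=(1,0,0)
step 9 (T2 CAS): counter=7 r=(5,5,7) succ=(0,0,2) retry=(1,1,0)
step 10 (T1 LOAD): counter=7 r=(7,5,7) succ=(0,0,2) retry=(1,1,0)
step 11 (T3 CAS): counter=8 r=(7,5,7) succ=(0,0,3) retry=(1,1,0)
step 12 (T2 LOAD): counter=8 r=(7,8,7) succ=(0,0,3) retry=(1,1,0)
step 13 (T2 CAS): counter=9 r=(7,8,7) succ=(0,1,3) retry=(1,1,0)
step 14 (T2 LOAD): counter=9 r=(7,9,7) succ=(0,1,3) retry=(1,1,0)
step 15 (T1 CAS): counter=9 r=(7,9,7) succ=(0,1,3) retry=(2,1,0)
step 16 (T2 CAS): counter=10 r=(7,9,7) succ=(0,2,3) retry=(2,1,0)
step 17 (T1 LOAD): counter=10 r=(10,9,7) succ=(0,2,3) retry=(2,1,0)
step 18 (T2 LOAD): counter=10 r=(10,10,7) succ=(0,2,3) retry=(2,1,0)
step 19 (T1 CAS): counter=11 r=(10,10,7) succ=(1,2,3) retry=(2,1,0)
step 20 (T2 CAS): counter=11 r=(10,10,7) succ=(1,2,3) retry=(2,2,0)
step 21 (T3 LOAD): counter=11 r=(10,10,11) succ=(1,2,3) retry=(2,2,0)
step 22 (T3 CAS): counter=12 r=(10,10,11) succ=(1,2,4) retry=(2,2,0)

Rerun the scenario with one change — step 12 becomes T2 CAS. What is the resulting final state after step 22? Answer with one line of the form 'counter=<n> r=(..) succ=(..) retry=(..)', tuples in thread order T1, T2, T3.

(re-executing from step 12 with the substitution; state before step 12: counter=8 r=(7,5,7) succ=(0,0,3) retry=(1,1,0))
step 12 (T2 CAS): counter=8 r=(7,5,7) succ=(0,0,3) retry=(1,2,0)
step 13 (T2 CAS): counter=8 r=(7,5,7) succ=(0,0,3) retry=(1,3,0)
step 14 (T2 LOAD): counter=8 r=(7,8,7) succ=(0,0,3) retry=(1,3,0)
step 15 (T1 CAS): counter=8 r=(7,8,7) succ=(0,0,3) retry=(2,3,0)
step 16 (T2 CAS): counter=9 r=(7,8,7) succ=(0,1,3) retry=(2,3,0)
step 17 (T1 LOAD): counter=9 r=(9,8,7) succ=(0,1,3) retry=(2,3,0)
step 18 (T2 LOAD): counter=9 r=(9,9,7) succ=(0,1,3) retry=(2,3,0)
step 19 (T1 CAS): counter=10 r=(9,9,7) succ=(1,1,3) retry=(2,3,0)
step 20 (T2 CAS): counter=10 r=(9,9,7) succ=(1,1,3) retry=(2,4,0)
step 21 (T3 LOAD): counter=10 r=(9,9,10) succ=(1,1,3) retry=(2,4,0)
step 22 (T3 CAS): counter=11 r=(9,9,10) succ=(1,1,4) retry=(2,4,0)

counter=11 r=(9,9,10) succ=(1,1,4) retry=(2,4,0)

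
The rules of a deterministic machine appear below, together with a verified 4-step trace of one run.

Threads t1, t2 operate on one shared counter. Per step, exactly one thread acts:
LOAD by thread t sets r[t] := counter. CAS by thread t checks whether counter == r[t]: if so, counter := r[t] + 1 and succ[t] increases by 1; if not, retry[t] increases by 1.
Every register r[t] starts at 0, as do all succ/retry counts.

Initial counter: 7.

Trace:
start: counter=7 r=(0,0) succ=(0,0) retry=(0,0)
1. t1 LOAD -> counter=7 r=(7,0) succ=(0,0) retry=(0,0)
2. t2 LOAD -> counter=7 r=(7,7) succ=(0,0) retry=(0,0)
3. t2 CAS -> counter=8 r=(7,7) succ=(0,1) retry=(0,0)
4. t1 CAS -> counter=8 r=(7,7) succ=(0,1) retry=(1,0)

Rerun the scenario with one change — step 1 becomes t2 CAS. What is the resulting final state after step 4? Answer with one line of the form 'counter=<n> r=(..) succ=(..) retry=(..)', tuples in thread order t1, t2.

counter=8 r=(0,7) succ=(0,1) retry=(1,1)

(re-executing from step 1 with the substitution; state before step 1: counter=7 r=(0,0) succ=(0,0) retry=(0,0))
1. t2 CAS -> counter=7 r=(0,0) succ=(0,0) retry=(0,1)
2. t2 LOAD -> counter=7 r=(0,7) succ=(0,0) retry=(0,1)
3. t2 CAS -> counter=8 r=(0,7) succ=(0,1) retry=(0,1)
4. t1 CAS -> counter=8 r=(0,7) succ=(0,1) retry=(1,1)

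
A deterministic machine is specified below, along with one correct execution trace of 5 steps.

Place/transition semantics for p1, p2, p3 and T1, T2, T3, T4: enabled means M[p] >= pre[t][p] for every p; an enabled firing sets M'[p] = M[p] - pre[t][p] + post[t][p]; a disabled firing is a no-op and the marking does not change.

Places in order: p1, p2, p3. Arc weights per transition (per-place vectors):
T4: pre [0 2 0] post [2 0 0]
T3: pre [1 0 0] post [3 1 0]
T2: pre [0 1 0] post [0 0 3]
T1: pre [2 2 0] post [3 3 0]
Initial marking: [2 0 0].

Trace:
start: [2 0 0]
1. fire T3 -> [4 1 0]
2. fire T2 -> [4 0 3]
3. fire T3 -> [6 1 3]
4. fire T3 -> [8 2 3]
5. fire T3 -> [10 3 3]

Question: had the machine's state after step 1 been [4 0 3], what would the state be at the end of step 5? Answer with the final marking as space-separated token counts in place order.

10 3 3

state after step 1 := [4 0 3]
2. fire T2 -> [4 0 3]
3. fire T3 -> [6 1 3]
4. fire T3 -> [8 2 3]
5. fire T3 -> [10 3 3]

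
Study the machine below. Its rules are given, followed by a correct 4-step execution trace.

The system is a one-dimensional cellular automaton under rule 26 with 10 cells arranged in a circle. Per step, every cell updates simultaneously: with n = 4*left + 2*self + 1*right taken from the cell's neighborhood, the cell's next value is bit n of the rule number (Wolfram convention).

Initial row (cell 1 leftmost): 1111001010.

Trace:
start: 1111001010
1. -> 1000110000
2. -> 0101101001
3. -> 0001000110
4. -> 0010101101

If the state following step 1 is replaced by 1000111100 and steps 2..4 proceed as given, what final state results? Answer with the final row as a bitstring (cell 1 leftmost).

state after step 1 := 1000111100
2. -> 0101100011
3. -> 0001010110
4. -> 0010000101

0010000101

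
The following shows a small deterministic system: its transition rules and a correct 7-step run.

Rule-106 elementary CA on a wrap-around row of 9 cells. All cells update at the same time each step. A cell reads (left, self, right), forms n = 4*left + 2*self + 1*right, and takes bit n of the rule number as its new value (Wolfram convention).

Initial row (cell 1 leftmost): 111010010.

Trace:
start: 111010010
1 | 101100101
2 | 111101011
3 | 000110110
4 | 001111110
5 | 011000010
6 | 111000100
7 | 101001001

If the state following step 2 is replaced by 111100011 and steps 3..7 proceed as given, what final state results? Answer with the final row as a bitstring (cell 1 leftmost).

001100101

state after step 2 := 111100011
3 | 000100110
4 | 001001110
5 | 010011010
6 | 100111100
7 | 001100101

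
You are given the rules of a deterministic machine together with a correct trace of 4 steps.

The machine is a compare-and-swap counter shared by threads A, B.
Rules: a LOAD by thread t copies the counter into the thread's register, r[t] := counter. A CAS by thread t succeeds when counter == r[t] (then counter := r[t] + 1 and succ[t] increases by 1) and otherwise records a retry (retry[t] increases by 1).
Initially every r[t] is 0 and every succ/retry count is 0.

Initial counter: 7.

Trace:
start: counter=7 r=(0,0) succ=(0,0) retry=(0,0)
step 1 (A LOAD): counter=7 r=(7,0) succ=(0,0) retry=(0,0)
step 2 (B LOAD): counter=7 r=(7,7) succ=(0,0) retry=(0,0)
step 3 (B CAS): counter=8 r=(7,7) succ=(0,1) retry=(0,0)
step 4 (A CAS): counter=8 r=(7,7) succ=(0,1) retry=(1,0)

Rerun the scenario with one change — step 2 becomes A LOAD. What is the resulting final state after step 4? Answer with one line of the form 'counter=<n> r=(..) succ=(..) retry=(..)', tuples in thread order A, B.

(re-executing from step 2 with the substitution; state before step 2: counter=7 r=(7,0) succ=(0,0) retry=(0,0))
step 2 (A LOAD): counter=7 r=(7,0) succ=(0,0) retry=(0,0)
step 3 (B CAS): counter=7 r=(7,0) succ=(0,0) retry=(0,1)
step 4 (A CAS): counter=8 r=(7,0) succ=(1,0) retry=(0,1)

counter=8 r=(7,0) succ=(1,0) retry=(0,1)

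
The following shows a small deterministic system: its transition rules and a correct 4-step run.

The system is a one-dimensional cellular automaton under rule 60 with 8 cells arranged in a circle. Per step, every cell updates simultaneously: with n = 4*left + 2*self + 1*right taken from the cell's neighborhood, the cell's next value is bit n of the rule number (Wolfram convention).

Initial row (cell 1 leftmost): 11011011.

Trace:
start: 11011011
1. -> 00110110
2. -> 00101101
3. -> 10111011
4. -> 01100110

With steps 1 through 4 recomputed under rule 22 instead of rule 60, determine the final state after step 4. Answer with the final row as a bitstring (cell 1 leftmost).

00000000

(re-executing steps 1..4 under rule 22; state before step 1: 11011011)
1. -> 00000000
2. -> 00000000
3. -> 00000000
4. -> 00000000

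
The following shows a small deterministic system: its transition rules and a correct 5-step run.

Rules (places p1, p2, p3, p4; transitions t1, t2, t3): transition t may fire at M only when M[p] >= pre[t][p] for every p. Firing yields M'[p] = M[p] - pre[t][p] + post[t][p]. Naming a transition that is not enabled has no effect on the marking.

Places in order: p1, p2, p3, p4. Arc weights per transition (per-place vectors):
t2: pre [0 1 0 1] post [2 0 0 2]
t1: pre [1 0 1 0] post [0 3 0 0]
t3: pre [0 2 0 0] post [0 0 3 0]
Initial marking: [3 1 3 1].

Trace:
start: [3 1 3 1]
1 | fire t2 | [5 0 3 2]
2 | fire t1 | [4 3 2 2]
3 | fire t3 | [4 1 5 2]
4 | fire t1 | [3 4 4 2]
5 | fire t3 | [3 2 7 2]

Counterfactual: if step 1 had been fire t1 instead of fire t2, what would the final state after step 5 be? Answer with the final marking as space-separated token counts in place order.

0 6 6 1

(re-executing from step 1 with the substitution; state before step 1: [3 1 3 1])
1 | fire t1 | [2 4 2 1]
2 | fire t1 | [1 7 1 1]
3 | fire t3 | [1 5 4 1]
4 | fire t1 | [0 8 3 1]
5 | fire t3 | [0 6 6 1]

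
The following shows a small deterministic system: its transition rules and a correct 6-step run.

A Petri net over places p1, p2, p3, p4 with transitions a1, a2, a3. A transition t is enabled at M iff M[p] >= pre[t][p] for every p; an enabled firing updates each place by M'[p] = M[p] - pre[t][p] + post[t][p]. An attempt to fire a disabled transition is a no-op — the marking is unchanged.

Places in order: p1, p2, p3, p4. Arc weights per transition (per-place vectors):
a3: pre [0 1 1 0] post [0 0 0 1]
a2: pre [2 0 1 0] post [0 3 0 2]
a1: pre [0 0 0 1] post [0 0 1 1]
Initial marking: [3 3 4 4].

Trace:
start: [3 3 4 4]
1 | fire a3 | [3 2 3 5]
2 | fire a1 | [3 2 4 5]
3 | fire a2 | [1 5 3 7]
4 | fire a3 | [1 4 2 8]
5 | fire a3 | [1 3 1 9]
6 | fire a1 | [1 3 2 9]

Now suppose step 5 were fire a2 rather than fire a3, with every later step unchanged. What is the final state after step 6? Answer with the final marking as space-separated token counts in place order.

1 4 3 8

(re-executing from step 5 with the substitution; state before step 5: [1 4 2 8])
5 | fire a2 | [1 4 2 8]
6 | fire a1 | [1 4 3 8]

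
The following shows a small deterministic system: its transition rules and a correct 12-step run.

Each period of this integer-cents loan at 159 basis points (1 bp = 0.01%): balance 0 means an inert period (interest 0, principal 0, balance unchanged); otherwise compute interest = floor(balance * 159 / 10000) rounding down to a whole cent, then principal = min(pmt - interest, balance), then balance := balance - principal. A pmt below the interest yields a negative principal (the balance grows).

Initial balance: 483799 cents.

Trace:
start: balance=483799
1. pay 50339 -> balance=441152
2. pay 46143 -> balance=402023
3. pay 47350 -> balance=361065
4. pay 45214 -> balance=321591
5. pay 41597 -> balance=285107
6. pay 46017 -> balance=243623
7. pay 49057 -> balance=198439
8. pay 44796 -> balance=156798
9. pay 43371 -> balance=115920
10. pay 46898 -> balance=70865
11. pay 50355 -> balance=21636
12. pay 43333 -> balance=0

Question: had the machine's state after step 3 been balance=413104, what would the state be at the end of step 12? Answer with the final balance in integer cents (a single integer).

38623

state after step 3 := balance=413104
4. pay 45214 -> balance=374458
5. pay 41597 -> balance=338814
6. pay 46017 -> balance=298184
7. pay 49057 -> balance=253868
8. pay 44796 -> balance=213108
9. pay 43371 -> balance=173125
10. pay 46898 -> balance=128979
11. pay 50355 -> balance=80674
12. pay 43333 -> balance=38623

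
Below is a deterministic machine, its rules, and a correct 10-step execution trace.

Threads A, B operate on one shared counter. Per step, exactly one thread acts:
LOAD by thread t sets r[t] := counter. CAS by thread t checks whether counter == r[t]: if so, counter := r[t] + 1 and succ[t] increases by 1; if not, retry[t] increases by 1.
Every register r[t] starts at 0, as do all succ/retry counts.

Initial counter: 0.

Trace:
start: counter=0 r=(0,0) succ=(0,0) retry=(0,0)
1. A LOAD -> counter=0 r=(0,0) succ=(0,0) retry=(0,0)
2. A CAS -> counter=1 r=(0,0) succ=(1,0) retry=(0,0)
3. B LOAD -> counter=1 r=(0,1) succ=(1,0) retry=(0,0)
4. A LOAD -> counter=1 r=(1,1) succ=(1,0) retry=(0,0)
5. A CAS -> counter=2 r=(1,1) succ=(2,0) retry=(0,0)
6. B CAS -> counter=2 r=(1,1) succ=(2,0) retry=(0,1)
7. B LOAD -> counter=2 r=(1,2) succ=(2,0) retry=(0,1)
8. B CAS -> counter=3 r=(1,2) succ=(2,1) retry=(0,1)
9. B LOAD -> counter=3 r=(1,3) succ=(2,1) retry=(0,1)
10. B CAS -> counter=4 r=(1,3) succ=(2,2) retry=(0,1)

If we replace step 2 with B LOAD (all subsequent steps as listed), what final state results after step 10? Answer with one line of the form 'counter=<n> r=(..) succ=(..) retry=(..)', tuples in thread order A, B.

counter=3 r=(0,2) succ=(1,2) retry=(0,1)

(re-executing from step 2 with the substitution; state before step 2: counter=0 r=(0,0) succ=(0,0) retry=(0,0))
2. B LOAD -> counter=0 r=(0,0) succ=(0,0) retry=(0,0)
3. B LOAD -> counter=0 r=(0,0) succ=(0,0) retry=(0,0)
4. A LOAD -> counter=0 r=(0,0) succ=(0,0) retry=(0,0)
5. A CAS -> counter=1 r=(0,0) succ=(1,0) retry=(0,0)
6. B CAS -> counter=1 r=(0,0) succ=(1,0) retry=(0,1)
7. B LOAD -> counter=1 r=(0,1) succ=(1,0) retry=(0,1)
8. B CAS -> counter=2 r=(0,1) succ=(1,1) retry=(0,1)
9. B LOAD -> counter=2 r=(0,2) succ=(1,1) retry=(0,1)
10. B CAS -> counter=3 r=(0,2) succ=(1,2) retry=(0,1)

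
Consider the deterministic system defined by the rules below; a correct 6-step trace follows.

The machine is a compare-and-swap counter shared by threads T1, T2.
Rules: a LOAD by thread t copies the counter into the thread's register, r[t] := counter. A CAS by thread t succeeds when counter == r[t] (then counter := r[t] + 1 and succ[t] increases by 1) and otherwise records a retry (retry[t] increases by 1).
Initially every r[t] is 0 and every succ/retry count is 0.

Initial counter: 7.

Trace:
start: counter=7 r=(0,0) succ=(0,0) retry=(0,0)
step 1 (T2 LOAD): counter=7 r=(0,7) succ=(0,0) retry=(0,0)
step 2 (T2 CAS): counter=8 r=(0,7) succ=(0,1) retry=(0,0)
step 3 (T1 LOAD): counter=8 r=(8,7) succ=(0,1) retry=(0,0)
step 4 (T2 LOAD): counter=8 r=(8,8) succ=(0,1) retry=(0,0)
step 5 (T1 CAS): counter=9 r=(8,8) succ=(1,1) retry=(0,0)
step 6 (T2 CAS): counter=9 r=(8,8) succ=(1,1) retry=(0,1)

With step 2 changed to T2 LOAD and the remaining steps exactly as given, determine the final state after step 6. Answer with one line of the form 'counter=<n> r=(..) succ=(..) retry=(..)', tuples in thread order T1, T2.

counter=8 r=(7,7) succ=(1,0) retry=(0,1)

(re-executing from step 2 with the substitution; state before step 2: counter=7 r=(0,7) succ=(0,0) retry=(0,0))
step 2 (T2 LOAD): counter=7 r=(0,7) succ=(0,0) retry=(0,0)
step 3 (T1 LOAD): counter=7 r=(7,7) succ=(0,0) retry=(0,0)
step 4 (T2 LOAD): counter=7 r=(7,7) succ=(0,0) retry=(0,0)
step 5 (T1 CAS): counter=8 r=(7,7) succ=(1,0) retry=(0,0)
step 6 (T2 CAS): counter=8 r=(7,7) succ=(1,0) retry=(0,1)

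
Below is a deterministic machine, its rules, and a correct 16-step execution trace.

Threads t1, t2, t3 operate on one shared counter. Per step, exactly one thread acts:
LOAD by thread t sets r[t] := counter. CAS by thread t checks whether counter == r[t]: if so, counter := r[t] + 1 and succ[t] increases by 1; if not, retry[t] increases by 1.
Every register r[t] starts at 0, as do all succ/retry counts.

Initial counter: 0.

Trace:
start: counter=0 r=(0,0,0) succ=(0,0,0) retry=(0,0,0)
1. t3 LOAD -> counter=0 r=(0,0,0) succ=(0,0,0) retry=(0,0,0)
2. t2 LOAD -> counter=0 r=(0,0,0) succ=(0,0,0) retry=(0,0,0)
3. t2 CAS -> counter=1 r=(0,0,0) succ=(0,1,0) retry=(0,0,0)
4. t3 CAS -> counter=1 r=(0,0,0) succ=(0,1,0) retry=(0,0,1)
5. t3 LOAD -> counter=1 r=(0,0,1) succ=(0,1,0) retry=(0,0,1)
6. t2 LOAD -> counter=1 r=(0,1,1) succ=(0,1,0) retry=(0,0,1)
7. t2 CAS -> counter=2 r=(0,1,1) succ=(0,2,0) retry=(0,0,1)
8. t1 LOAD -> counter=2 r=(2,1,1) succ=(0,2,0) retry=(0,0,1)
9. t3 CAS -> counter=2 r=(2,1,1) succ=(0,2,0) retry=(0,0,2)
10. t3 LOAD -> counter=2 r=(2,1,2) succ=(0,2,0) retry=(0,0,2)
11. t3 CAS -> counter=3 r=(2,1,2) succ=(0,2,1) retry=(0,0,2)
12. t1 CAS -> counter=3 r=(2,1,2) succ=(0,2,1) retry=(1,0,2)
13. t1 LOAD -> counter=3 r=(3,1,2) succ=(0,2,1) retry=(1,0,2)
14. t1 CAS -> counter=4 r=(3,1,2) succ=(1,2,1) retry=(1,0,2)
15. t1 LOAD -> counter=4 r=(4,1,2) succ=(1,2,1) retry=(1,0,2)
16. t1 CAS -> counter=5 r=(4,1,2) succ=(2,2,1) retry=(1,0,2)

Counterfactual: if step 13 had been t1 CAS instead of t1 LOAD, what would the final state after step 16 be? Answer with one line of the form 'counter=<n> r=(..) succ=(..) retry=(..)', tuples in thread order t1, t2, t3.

(re-executing from step 13 with the substitution; state before step 13: counter=3 r=(2,1,2) succ=(0,2,1) retry=(1,0,2))
13. t1 CAS -> counter=3 r=(2,1,2) succ=(0,2,1) retry=(2,0,2)
14. t1 CAS -> counter=3 r=(2,1,2) succ=(0,2,1) retry=(3,0,2)
15. t1 LOAD -> counter=3 r=(3,1,2) succ=(0,2,1) retry=(3,0,2)
16. t1 CAS -> counter=4 r=(3,1,2) succ=(1,2,1) retry=(3,0,2)

counter=4 r=(3,1,2) succ=(1,2,1) retry=(3,0,2)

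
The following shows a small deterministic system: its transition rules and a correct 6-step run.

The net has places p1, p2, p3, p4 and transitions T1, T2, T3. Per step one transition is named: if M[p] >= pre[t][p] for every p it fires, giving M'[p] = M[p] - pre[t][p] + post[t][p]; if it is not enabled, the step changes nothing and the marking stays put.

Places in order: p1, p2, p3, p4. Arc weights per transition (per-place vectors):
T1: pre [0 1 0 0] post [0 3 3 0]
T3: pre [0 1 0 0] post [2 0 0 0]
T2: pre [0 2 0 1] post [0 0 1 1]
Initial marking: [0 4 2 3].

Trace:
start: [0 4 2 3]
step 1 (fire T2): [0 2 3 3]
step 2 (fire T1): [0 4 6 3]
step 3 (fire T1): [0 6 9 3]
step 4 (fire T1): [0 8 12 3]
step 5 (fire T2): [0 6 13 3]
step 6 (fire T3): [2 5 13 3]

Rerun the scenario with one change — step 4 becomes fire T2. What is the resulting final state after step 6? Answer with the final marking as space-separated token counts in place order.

2 1 11 3

(re-executing from step 4 with the substitution; state before step 4: [0 6 9 3])
step 4 (fire T2): [0 4 10 3]
step 5 (fire T2): [0 2 11 3]
step 6 (fire T3): [2 1 11 3]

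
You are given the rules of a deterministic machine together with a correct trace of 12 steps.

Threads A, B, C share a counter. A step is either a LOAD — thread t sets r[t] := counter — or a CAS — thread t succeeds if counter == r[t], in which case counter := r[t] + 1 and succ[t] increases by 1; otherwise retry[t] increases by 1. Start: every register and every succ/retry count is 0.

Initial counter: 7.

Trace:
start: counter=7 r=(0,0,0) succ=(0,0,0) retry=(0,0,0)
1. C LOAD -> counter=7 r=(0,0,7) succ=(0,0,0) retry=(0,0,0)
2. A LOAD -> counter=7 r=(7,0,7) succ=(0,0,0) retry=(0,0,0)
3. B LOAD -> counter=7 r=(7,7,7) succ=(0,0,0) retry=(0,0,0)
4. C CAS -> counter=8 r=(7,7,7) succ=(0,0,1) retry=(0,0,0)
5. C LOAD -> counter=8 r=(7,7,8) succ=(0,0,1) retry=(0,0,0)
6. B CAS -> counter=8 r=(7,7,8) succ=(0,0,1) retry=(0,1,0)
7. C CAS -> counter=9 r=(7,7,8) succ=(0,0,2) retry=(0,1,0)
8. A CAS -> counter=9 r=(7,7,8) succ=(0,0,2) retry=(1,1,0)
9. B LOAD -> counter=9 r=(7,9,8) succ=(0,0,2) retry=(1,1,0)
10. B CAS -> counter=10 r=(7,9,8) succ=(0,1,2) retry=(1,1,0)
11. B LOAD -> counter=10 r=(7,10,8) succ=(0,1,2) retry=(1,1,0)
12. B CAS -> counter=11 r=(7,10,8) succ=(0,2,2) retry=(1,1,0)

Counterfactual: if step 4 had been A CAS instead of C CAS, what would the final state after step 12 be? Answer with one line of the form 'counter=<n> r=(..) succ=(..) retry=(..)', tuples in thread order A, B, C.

counter=11 r=(7,10,8) succ=(1,2,1) retry=(1,1,0)

(re-executing from step 4 with the substitution; state before step 4: counter=7 r=(7,7,7) succ=(0,0,0) retry=(0,0,0))
4. A CAS -> counter=8 r=(7,7,7) succ=(1,0,0) retry=(0,0,0)
5. C LOAD -> counter=8 r=(7,7,8) succ=(1,0,0) retry=(0,0,0)
6. B CAS -> counter=8 r=(7,7,8) succ=(1,0,0) retry=(0,1,0)
7. C CAS -> counter=9 r=(7,7,8) succ=(1,0,1) retry=(0,1,0)
8. A CAS -> counter=9 r=(7,7,8) succ=(1,0,1) retry=(1,1,0)
9. B LOAD -> counter=9 r=(7,9,8) succ=(1,0,1) retry=(1,1,0)
10. B CAS -> counter=10 r=(7,9,8) succ=(1,1,1) retry=(1,1,0)
11. B LOAD -> counter=10 r=(7,10,8) succ=(1,1,1) retry=(1,1,0)
12. B CAS -> counter=11 r=(7,10,8) succ=(1,2,1) retry=(1,1,0)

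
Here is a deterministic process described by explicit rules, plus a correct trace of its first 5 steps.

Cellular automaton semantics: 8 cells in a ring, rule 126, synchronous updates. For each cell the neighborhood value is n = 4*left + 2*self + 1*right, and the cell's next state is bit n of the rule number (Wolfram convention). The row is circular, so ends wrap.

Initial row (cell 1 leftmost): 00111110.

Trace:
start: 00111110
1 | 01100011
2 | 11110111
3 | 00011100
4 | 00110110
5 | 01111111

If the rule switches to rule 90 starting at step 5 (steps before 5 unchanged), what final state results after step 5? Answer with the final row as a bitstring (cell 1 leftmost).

(re-executing step 5 under rule 90; state before step 5: 00110110)
5 | 01110111

01110111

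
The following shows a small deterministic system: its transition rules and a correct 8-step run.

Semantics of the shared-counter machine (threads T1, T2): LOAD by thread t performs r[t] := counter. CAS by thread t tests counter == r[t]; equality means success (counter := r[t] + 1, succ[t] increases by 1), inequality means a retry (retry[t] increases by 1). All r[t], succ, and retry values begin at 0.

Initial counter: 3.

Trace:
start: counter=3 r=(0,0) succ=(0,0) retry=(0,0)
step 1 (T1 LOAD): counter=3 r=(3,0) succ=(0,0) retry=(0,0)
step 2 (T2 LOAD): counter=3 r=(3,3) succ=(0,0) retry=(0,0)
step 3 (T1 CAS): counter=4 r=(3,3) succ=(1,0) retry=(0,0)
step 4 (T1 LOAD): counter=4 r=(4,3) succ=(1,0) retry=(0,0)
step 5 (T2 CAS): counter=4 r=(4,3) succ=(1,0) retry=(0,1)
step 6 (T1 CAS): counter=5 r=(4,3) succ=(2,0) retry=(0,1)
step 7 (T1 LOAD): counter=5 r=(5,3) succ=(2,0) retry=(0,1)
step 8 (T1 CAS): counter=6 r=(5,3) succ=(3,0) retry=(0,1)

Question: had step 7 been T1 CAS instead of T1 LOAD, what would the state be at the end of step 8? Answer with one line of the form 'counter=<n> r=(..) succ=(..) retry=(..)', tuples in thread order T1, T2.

counter=5 r=(4,3) succ=(2,0) retry=(2,1)

(re-executing from step 7 with the substitution; state before step 7: counter=5 r=(4,3) succ=(2,0) retry=(0,1))
step 7 (T1 CAS): counter=5 r=(4,3) succ=(2,0) retry=(1,1)
step 8 (T1 CAS): counter=5 r=(4,3) succ=(2,0) retry=(2,1)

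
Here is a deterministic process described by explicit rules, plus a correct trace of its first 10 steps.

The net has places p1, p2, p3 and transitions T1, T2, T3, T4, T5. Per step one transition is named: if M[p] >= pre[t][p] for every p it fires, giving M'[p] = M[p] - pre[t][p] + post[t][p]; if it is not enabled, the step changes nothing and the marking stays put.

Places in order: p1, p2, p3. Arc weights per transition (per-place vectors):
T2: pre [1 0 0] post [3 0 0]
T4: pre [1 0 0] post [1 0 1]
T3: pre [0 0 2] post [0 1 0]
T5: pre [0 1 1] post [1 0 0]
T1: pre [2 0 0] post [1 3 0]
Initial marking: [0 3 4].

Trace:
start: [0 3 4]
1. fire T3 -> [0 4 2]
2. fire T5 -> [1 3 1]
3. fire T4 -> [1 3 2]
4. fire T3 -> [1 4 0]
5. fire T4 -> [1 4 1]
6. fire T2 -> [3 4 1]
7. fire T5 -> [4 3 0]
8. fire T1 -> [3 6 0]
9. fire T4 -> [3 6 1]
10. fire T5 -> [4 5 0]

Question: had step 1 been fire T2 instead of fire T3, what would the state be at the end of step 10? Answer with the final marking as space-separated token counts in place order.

4 4 2

(re-executing from step 1 with the substitution; state before step 1: [0 3 4])
1. fire T2 -> [0 3 4]
2. fire T5 -> [1 2 3]
3. fire T4 -> [1 2 4]
4. fire T3 -> [1 3 2]
5. fire T4 -> [1 3 3]
6. fire T2 -> [3 3 3]
7. fire T5 -> [4 2 2]
8. fire T1 -> [3 5 2]
9. fire T4 -> [3 5 3]
10. fire T5 -> [4 4 2]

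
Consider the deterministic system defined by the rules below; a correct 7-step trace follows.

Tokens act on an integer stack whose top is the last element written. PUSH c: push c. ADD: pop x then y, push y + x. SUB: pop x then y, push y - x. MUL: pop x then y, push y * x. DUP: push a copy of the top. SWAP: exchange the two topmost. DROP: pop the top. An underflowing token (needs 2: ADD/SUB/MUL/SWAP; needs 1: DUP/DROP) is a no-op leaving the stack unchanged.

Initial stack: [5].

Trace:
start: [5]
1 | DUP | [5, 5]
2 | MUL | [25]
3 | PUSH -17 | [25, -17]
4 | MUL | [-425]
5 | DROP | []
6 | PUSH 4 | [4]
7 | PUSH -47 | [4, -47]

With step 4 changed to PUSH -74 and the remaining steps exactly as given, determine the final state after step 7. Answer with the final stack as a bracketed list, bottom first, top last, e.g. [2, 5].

[25, -17, 4, -47]

(re-executing from step 4 with the substitution; state before step 4: [25, -17])
4 | PUSH -74 | [25, -17, -74]
5 | DROP | [25, -17]
6 | PUSH 4 | [25, -17, 4]
7 | PUSH -47 | [25, -17, 4, -47]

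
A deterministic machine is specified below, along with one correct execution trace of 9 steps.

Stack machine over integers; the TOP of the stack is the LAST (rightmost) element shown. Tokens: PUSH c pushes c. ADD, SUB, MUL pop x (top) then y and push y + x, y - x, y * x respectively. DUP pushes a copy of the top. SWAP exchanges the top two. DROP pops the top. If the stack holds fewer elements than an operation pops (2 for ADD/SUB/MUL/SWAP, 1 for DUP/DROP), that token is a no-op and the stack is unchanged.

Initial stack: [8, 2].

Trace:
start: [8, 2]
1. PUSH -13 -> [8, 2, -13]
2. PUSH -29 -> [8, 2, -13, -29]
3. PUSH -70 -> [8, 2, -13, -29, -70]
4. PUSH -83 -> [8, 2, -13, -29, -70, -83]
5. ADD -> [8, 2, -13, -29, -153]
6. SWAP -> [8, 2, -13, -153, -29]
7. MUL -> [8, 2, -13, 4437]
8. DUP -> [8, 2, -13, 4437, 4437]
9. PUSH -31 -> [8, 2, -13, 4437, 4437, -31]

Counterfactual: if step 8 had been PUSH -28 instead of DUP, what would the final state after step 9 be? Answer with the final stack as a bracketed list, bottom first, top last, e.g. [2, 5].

[8, 2, -13, 4437, -28, -31]

(re-executing from step 8 with the substitution; state before step 8: [8, 2, -13, 4437])
8. PUSH -28 -> [8, 2, -13, 4437, -28]
9. PUSH -31 -> [8, 2, -13, 4437, -28, -31]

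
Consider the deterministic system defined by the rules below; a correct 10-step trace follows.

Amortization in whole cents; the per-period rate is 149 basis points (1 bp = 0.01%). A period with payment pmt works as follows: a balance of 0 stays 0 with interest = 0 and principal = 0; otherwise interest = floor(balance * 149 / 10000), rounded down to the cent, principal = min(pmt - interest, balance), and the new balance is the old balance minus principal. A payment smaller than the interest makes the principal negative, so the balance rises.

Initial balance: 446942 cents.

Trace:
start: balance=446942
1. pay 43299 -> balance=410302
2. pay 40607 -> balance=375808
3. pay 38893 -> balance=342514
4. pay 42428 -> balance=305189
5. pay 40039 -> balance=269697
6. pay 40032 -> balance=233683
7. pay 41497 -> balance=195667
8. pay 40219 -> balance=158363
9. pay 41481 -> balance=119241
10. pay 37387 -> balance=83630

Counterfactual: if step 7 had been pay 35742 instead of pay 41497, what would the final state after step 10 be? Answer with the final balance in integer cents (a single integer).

(re-executing from step 7 with the substitution; state before step 7: balance=233683)
7. pay 35742 -> balance=201422
8. pay 40219 -> balance=164204
9. pay 41481 -> balance=125169
10. pay 37387 -> balance=89647

89647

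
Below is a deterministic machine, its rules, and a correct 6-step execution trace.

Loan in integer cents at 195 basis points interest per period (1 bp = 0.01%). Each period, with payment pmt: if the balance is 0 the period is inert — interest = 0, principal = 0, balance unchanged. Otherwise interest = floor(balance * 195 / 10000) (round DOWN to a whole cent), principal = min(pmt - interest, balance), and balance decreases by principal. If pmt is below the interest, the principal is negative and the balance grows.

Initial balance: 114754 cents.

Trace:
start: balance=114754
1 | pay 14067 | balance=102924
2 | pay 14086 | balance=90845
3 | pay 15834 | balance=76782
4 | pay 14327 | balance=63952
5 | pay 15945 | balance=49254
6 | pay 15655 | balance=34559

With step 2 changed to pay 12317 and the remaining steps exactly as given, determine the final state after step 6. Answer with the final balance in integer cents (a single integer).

36468

(re-executing from step 2 with the substitution; state before step 2: balance=102924)
2 | pay 12317 | balance=92614
3 | pay 15834 | balance=78585
4 | pay 14327 | balance=65790
5 | pay 15945 | balance=51127
6 | pay 15655 | balance=36468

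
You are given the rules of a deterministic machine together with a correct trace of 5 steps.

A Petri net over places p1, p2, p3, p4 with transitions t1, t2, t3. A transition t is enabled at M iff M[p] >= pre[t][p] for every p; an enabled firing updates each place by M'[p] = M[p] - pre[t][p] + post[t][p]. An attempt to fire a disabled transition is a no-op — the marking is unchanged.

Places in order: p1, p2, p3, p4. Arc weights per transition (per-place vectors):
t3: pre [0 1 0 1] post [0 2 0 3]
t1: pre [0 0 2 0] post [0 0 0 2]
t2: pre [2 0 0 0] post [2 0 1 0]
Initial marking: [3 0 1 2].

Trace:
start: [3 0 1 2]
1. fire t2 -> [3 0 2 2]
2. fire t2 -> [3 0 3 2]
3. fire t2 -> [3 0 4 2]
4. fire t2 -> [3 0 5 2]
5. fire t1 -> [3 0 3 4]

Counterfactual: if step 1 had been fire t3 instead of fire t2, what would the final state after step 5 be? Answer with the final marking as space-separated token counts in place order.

(re-executing from step 1 with the substitution; state before step 1: [3 0 1 2])
1. fire t3 -> [3 0 1 2]
2. fire t2 -> [3 0 2 2]
3. fire t2 -> [3 0 3 2]
4. fire t2 -> [3 0 4 2]
5. fire t1 -> [3 0 2 4]

3 0 2 4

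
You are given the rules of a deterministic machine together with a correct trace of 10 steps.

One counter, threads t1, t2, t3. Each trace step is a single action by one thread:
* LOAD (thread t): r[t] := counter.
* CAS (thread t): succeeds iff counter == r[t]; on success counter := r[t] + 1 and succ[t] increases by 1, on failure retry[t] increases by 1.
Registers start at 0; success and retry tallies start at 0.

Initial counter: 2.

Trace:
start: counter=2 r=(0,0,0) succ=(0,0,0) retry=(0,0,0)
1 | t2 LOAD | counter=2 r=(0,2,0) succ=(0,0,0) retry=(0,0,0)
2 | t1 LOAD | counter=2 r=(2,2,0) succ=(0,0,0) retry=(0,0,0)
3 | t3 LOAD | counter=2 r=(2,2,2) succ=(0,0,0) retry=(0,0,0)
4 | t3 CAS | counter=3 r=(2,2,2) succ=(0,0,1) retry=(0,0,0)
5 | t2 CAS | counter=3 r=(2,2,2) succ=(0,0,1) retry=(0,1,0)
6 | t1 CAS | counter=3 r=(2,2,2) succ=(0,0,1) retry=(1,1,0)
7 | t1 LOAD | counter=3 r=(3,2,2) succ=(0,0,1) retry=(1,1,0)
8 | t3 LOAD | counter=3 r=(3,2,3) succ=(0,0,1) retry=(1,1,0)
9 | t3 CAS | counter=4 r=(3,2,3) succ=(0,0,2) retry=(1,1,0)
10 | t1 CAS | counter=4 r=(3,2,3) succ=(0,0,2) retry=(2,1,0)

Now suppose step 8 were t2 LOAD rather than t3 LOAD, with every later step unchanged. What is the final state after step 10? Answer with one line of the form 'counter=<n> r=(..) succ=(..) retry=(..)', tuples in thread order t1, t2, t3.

(re-executing from step 8 with the substitution; state before step 8: counter=3 r=(3,2,2) succ=(0,0,1) retry=(1,1,0))
8 | t2 LOAD | counter=3 r=(3,3,2) succ=(0,0,1) retry=(1,1,0)
9 | t3 CAS | counter=3 r=(3,3,2) succ=(0,0,1) retry=(1,1,1)
10 | t1 CAS | counter=4 r=(3,3,2) succ=(1,0,1) retry=(1,1,1)

counter=4 r=(3,3,2) succ=(1,0,1) retry=(1,1,1)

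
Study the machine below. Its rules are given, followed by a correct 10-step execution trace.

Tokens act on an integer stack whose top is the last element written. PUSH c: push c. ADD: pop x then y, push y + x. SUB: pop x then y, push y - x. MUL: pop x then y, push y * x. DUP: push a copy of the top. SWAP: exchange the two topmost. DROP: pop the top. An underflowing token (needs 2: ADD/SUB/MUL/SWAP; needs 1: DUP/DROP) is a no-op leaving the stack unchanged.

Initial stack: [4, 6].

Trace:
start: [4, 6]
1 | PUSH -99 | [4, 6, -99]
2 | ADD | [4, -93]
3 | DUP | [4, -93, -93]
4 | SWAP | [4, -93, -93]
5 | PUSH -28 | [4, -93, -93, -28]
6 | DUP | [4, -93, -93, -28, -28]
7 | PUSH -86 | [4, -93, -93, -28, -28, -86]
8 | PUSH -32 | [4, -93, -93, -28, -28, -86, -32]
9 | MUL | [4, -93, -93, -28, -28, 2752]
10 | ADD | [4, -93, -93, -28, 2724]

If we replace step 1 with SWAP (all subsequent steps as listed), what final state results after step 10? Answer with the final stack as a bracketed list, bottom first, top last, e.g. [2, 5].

[10, 10, -28, 2724]

(re-executing from step 1 with the substitution; state before step 1: [4, 6])
1 | SWAP | [6, 4]
2 | ADD | [10]
3 | DUP | [10, 10]
4 | SWAP | [10, 10]
5 | PUSH -28 | [10, 10, -28]
6 | DUP | [10, 10, -28, -28]
7 | PUSH -86 | [10, 10, -28, -28, -86]
8 | PUSH -32 | [10, 10, -28, -28, -86, -32]
9 | MUL | [10, 10, -28, -28, 2752]
10 | ADD | [10, 10, -28, 2724]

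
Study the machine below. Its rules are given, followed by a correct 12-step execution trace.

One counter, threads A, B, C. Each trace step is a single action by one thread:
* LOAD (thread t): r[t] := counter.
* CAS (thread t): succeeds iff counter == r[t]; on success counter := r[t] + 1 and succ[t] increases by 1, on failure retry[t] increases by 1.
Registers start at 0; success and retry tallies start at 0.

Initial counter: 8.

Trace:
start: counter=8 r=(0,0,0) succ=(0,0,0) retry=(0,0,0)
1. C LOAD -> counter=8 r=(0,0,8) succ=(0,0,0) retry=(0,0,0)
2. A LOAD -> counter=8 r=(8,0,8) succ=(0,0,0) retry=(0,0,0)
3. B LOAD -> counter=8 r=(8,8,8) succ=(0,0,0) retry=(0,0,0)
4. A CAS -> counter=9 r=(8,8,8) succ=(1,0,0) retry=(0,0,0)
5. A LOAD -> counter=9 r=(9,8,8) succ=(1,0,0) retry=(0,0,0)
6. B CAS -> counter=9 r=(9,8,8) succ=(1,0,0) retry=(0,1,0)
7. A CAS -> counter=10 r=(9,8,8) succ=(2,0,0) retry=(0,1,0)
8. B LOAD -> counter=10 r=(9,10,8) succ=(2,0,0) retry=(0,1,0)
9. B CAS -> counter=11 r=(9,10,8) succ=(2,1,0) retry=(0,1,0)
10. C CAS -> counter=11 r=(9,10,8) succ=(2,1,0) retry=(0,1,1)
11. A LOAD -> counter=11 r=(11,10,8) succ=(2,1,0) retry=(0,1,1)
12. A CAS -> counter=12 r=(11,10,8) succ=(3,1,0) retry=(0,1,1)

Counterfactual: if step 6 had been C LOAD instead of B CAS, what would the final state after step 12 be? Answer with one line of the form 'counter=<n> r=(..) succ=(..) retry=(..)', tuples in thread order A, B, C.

(re-executing from step 6 with the substitution; state before step 6: counter=9 r=(9,8,8) succ=(1,0,0) retry=(0,0,0))
6. C LOAD -> counter=9 r=(9,8,9) succ=(1,0,0) retry=(0,0,0)
7. A CAS -> counter=10 r=(9,8,9) succ=(2,0,0) retry=(0,0,0)
8. B LOAD -> counter=10 r=(9,10,9) succ=(2,0,0) retry=(0,0,0)
9. B CAS -> counter=11 r=(9,10,9) succ=(2,1,0) retry=(0,0,0)
10. C CAS -> counter=11 r=(9,10,9) succ=(2,1,0) retry=(0,0,1)
11. A LOAD -> counter=11 r=(11,10,9) succ=(2,1,0) retry=(0,0,1)
12. A CAS -> counter=12 r=(11,10,9) succ=(3,1,0) retry=(0,0,1)

counter=12 r=(11,10,9) succ=(3,1,0) retry=(0,0,1)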